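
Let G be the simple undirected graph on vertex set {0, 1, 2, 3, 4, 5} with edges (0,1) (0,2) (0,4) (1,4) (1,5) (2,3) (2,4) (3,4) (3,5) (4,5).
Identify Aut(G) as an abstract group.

the dihedral group of order 10

Vertex 4 is the unique vertex of degree 5; the remaining 5 vertices each have degree 3 and induce a cycle, so G is the wheel on 6 vertices with hub 4. Every automorphism fixes the hub and acts on the rim 5-cycle, so Aut(G) ≅ Aut(C_5) = D_5 of order 10.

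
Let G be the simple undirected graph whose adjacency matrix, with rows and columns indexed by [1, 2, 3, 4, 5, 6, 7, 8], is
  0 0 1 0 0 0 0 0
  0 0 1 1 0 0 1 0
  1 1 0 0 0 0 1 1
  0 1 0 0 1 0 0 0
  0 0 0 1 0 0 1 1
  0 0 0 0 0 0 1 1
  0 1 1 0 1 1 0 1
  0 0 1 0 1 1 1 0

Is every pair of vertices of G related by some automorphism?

No

Vertex 1 is the only vertex of degree 1, so every automorphism fixes it; G is not vertex-transitive.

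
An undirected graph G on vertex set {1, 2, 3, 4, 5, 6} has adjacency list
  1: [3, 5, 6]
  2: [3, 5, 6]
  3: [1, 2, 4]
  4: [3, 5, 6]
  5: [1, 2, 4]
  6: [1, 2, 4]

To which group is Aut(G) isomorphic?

(S_3 × S_3) ⋊ Z_2

G is 3-regular and bipartite with parts {1, 2, 4} and {3, 5, 6} (each part is independent and every cross-pair is an edge), so G = K_{3,3}. Each part can be permuted independently (S_3 × S_3) and the two equal-size parts can also be swapped, giving (S_3 × S_3) ⋊ Z_2 of order 2·(3!)² = 72.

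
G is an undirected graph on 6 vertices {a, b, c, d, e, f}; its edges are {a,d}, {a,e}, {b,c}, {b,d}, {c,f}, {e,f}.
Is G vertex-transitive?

G is 2-regular and connected on 6 vertices, i.e. the cycle C_6. C_6 has 6 rotations and 6 reflections, so Aut(C_6) ≅ D_6 of order 12. Under this action every vertex can be carried to every other, so G is vertex-transitive.

Yes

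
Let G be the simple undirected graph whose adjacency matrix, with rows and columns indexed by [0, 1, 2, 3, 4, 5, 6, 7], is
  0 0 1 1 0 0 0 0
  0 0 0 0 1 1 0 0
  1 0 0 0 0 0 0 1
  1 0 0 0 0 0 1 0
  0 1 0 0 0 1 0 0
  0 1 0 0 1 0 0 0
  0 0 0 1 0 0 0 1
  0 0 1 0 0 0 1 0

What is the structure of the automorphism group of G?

G has two connected components, {0, 2, 3, 6, 7} and {1, 4, 5}; each is 2-regular, so G = C_5 ⊔ C_3. The components are non-isomorphic (different sizes), so Aut(G) = Aut(C_5) × Aut(C_3) = D_5 × D_3 of order 10·6 = 60.

D_5 × D_3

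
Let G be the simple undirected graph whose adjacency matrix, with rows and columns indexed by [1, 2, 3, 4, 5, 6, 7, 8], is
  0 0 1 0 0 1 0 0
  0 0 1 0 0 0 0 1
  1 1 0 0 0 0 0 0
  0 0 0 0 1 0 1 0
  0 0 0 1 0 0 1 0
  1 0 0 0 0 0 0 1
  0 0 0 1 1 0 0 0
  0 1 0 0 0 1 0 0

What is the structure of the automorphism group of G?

G has two connected components, {1, 2, 3, 6, 8} and {4, 5, 7}; each is 2-regular, so G = C_5 ⊔ C_3. The components are non-isomorphic (different sizes), so Aut(G) = Aut(C_5) × Aut(C_3) = D_5 × D_3 of order 10·6 = 60.

D_5 × D_3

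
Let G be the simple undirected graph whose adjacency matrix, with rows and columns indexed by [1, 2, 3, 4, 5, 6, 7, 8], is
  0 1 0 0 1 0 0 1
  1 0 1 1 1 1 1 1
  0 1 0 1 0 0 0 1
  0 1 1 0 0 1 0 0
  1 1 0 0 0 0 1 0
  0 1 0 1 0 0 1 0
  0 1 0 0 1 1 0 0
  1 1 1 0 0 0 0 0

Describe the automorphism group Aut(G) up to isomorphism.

D_7

Vertex 2 is the unique vertex of degree 7; the remaining 7 vertices each have degree 3 and induce a cycle, so G is the wheel on 8 vertices with hub 2. With the hub fixed, the remaining symmetry is that of the rim cycle C_7, giving the dihedral group D_7.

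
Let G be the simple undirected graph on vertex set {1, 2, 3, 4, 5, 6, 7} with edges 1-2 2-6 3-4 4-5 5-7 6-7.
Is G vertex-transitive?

No

Automorphisms preserve degree, but G has vertices of degree 1 and vertices of degree 2; no automorphism maps one to the other, so G is not vertex-transitive.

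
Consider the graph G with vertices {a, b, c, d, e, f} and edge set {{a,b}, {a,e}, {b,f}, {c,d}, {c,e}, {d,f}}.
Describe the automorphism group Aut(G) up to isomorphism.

G is 2-regular and connected on 6 vertices, i.e. the cycle C_6. C_6 has 6 rotations and 6 reflections, so Aut(C_6) ≅ D_6 of order 12.

D_6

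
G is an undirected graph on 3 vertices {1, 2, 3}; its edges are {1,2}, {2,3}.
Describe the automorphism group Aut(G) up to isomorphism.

the cyclic group of order 2

The degree sequence is [1, 2, 1]; the two degree-1 vertices 1 and 3 are the ends of a path, so G = P_3. The only nontrivial automorphism of a path is the end-to-end reflection, so Aut(G) ≅ Z_2.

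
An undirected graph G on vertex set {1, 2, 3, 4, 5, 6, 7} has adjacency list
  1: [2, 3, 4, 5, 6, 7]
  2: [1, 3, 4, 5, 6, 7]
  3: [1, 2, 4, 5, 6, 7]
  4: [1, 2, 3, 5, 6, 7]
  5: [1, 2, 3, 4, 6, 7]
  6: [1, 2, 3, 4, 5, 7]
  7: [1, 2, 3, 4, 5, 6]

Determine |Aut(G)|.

All 7 vertices are pairwise adjacent: G = K_7. Any permutation of the 7 vertices preserves K_7, so Aut(K_7) = S_7 of order 7! = 5040.

5040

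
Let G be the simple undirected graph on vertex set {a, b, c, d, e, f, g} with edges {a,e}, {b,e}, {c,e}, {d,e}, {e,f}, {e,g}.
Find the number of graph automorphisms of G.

Vertex e has degree 6 and every other vertex has degree 1, so G is the star K_{1,6} with centre e. The 6 leaves are pairwise interchangeable while the centre is fixed, giving Aut(G) = S_6.

720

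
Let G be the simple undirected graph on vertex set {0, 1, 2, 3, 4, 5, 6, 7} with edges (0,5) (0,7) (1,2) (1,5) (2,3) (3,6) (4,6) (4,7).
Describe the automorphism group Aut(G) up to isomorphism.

the dihedral group of order 16

Every vertex has degree 2 and the graph is connected, so G is the 8-cycle C_8. The automorphisms of the 8-cycle are exactly the symmetries of a regular 8-gon: the dihedral group D_8, |D_8| = 16.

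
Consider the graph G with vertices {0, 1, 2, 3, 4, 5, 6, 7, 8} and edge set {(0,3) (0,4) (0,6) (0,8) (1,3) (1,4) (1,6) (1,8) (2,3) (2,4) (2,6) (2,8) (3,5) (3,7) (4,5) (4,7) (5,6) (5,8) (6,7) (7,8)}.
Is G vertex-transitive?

Automorphisms preserve degree, but G has vertices of degree 4 and vertices of degree 5; no automorphism maps one to the other, so G is not vertex-transitive.

No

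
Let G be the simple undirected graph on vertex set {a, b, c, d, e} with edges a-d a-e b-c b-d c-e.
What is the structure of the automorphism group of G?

D_5

Every vertex has degree 2 and the graph is connected, so G is the 5-cycle C_5. C_5 has 5 rotations and 5 reflections, so Aut(C_5) ≅ D_5 of order 10.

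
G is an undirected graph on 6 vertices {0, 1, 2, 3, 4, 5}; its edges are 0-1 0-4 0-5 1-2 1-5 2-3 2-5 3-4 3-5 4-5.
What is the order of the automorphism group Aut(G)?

Vertex 5 is the unique vertex of degree 5; the remaining 5 vertices each have degree 3 and induce a cycle, so G is the wheel on 6 vertices with hub 5. Every automorphism fixes the hub and acts on the rim 5-cycle, so Aut(G) ≅ Aut(C_5) = D_5 of order 10.

10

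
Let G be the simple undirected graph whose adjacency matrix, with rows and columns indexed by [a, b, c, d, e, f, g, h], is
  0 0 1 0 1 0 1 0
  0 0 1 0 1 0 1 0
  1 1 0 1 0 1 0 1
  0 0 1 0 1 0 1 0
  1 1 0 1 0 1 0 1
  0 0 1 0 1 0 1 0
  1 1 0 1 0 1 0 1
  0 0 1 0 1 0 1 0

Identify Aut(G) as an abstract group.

The vertices split by degree into {c, e, g} (degree 5) and {a, b, d, f, h} (degree 3); every edge runs between the two parts, so G is the complete bipartite graph K_{3,5}. Automorphisms preserve the bipartition setwise (since the parts differ in size) and act as S_5 × S_3 within it; |Aut| = 720.

S_5 × S_3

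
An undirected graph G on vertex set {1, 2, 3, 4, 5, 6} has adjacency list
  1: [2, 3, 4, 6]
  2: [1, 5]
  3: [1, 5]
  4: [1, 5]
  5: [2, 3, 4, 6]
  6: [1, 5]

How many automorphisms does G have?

48

The vertices split by degree into {1, 5} (degree 4) and {2, 3, 4, 6} (degree 2); every edge runs between the two parts, so G is the complete bipartite graph K_{2,4}. The parts have unequal sizes, so no automorphism swaps them; each part is permuted independently, giving S_4 × S_2 of order 4!·2! = 48.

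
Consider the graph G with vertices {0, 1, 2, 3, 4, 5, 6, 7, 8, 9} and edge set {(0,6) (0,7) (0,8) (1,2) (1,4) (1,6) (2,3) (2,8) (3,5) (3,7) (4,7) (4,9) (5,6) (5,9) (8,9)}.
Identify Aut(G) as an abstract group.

G is 3-regular on 10 vertices with no triangles and no 4-cycles (girth 5): this is the Petersen graph. It is a classical fact that the Petersen graph has automorphism group S_5 (order 120), arising from its description as the Kneser graph K(5,2).

S_5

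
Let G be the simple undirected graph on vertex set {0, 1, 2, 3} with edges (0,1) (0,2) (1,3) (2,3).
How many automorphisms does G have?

G is 2-regular and connected on 4 vertices, i.e. the cycle C_4. C_4 has 4 rotations and 4 reflections, so Aut(C_4) ≅ D_4 of order 8.

8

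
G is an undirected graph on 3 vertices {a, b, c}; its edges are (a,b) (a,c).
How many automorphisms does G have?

2

The degree sequence is [2, 1, 1]; the two degree-1 vertices b and c are the ends of a path, so G = P_3. The only nontrivial automorphism of a path is the end-to-end reflection, so Aut(G) ≅ Z_2.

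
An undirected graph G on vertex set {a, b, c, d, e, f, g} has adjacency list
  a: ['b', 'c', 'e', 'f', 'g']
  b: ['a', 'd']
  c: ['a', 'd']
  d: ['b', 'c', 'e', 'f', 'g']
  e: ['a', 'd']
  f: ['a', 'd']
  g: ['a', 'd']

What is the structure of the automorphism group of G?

S_2 × S_5

The vertices split by degree into {a, d} (degree 5) and {b, c, e, f, g} (degree 2); every edge runs between the two parts, so G is the complete bipartite graph K_{2,5}. Automorphisms preserve the bipartition setwise (since the parts differ in size) and act as S_2 × S_5 within it; |Aut| = 240.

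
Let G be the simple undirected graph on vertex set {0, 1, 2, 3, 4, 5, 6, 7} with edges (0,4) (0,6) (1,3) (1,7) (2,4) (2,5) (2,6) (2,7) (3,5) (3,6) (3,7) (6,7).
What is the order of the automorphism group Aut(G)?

1

The degree sequence is [2, 2, 4, 4, 2, 2, 4, 4]. Checking the degree-preserving permutations of the vertex set shows that none except the identity preserves every edge, so Aut(G) is trivial.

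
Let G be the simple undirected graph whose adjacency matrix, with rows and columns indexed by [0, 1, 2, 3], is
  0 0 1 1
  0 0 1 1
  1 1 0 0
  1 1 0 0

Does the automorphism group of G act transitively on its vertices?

Yes

Every vertex has degree 2 and the graph is connected, so G is the 4-cycle C_4. The automorphisms of the 4-cycle are exactly the symmetries of a regular 4-gon: the dihedral group D_4, |D_4| = 8. This group acts transitively on the 4 vertices.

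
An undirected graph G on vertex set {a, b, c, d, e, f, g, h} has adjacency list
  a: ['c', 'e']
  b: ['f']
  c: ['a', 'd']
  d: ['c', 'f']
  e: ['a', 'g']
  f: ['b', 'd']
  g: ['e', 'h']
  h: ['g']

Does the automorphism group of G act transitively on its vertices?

No

Automorphisms preserve degree, but G has vertices of degree 1 and vertices of degree 2; no automorphism maps one to the other, so G is not vertex-transitive.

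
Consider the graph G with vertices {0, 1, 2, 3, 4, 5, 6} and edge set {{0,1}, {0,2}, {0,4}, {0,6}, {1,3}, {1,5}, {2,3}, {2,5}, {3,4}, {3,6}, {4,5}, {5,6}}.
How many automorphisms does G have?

144

The vertices split by degree into {0, 3, 5} (degree 4) and {1, 2, 4, 6} (degree 3); every edge runs between the two parts, so G is the complete bipartite graph K_{3,4}. Automorphisms preserve the bipartition setwise (since the parts differ in size) and act as S_4 × S_3 within it; |Aut| = 144.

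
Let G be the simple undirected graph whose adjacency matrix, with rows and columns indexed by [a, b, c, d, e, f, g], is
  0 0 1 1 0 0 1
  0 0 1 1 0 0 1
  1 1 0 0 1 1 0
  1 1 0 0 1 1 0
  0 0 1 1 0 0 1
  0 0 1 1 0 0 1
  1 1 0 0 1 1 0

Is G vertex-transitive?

Automorphisms preserve degree, but G has vertices of degree 3 and vertices of degree 4; no automorphism maps one to the other, so G is not vertex-transitive.

No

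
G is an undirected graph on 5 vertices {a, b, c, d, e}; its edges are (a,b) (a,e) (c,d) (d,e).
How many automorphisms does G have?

The degree sequence is [2, 1, 1, 2, 2]; the two degree-1 vertices b and c are the ends of a path, so G = P_5. The only nontrivial automorphism of a path is the end-to-end reflection, so Aut(G) ≅ Z_2.

2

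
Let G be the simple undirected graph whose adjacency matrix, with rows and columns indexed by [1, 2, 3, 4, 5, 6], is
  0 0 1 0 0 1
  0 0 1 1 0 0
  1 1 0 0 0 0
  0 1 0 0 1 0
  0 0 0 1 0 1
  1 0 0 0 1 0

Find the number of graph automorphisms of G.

12

G is 2-regular and connected on 6 vertices, i.e. the cycle C_6. The automorphisms of the 6-cycle are exactly the symmetries of a regular 6-gon: the dihedral group D_6, |D_6| = 12.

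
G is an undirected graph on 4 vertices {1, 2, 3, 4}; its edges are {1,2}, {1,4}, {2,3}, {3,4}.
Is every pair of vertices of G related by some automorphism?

Yes

Every vertex has degree 2 and the graph is connected, so G is the 4-cycle C_4. The automorphisms of the 4-cycle are exactly the symmetries of a regular 4-gon: the dihedral group D_4, |D_4| = 8. This group acts transitively on the 4 vertices.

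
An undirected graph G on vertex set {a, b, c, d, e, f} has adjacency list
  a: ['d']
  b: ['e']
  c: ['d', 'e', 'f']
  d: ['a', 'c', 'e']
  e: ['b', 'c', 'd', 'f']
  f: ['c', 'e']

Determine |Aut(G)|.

Degrees alone do not determine every vertex (e.g. a and b both have degree 1), but their neighbour-degree multisets differ: N(a) has degrees [3] while N(b) has degrees [4]. Repeating this refinement separates all vertices, so the only automorphism is the identity.

1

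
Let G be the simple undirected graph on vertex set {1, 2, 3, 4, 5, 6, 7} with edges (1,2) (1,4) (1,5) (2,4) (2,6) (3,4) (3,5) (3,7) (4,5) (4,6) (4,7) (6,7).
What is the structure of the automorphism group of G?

D_6

Vertex 4 is the unique vertex of degree 6; the remaining 6 vertices each have degree 3 and induce a cycle, so G is the wheel on 7 vertices with hub 4. With the hub fixed, the remaining symmetry is that of the rim cycle C_6, giving the dihedral group D_6.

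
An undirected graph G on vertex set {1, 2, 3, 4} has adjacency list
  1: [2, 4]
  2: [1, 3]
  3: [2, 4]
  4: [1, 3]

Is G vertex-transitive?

G is 2-regular and bipartite on 2^2 = 4 vertices with girth 4; it is the hypercube graph Q_2. The symmetry group of the 2-cube is the hyperoctahedral group B_2 = Z_2 ≀ S_2, of order 2^2·2! = 8. This group acts transitively on the 4 vertices.

Yes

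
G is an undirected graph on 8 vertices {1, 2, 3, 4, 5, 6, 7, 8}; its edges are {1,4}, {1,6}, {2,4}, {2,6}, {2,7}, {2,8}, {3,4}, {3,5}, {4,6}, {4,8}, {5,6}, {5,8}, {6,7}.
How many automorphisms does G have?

1

The degree sequence is [2, 4, 2, 5, 3, 5, 2, 3]. Checking the degree-preserving permutations of the vertex set shows that none except the identity preserves every edge, so Aut(G) is trivial.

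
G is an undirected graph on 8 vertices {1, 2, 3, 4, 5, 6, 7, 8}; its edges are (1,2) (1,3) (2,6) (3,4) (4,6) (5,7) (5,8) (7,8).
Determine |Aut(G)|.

G has two connected components, {1, 2, 3, 4, 6} and {5, 7, 8}; each is 2-regular, so G = C_5 ⊔ C_3. The components are non-isomorphic (different sizes), so Aut(G) = Aut(C_5) × Aut(C_3) = D_5 × D_3 of order 10·6 = 60.

60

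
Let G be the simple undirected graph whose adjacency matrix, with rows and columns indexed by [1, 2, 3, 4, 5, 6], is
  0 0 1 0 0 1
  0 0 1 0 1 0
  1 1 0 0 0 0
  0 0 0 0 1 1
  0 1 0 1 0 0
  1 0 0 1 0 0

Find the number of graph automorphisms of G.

G is 2-regular and connected on 6 vertices, i.e. the cycle C_6. The automorphisms of the 6-cycle are exactly the symmetries of a regular 6-gon: the dihedral group D_6, |D_6| = 12.

12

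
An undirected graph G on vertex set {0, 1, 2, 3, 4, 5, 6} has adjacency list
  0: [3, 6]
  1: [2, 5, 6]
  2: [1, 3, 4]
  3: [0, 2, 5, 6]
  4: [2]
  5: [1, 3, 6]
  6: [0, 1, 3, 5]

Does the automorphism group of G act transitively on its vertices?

No

Vertex 0 is the only vertex of degree 2, so every automorphism fixes it; G is not vertex-transitive.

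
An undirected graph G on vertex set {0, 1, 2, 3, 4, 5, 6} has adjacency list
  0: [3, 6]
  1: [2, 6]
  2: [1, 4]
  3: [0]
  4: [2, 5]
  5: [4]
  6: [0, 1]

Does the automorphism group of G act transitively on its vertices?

Automorphisms preserve degree, but G has vertices of degree 1 and vertices of degree 2; no automorphism maps one to the other, so G is not vertex-transitive.

No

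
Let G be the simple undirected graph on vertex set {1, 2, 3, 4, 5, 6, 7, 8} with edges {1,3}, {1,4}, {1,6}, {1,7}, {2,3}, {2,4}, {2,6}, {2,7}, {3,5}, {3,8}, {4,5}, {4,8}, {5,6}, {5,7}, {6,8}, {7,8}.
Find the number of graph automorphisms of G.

G is 4-regular and bipartite with parts {1, 2, 5, 8} and {3, 4, 6, 7} (each part is independent and every cross-pair is an edge), so G = K_{4,4}. Each part can be permuted independently (S_4 × S_4) and the two equal-size parts can also be swapped, giving (S_4 × S_4) ⋊ Z_2 of order 2·(4!)² = 1152.

1152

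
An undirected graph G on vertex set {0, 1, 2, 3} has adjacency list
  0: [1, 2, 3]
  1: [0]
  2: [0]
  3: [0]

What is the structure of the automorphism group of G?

Vertex 0 has degree 3 and every other vertex has degree 1, so G is the star K_{1,3} with centre 0. The 3 leaves are pairwise interchangeable while the centre is fixed, giving Aut(G) = S_3.

S_3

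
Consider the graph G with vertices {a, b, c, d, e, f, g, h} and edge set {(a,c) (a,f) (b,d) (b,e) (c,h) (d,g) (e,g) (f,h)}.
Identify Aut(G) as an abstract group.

D_4 ≀ Z_2

G has two connected components, {b, d, e, g} and {a, c, f, h}; each is 2-regular, so G = C_4 ⊔ C_4. With two isomorphic components, Aut(G) = Aut(C_4) ≀ S_2 = (D_4 × D_4) ⋊ Z_2: permute each cycle by D_4, then optionally swap the two cycles. Order 2·(2·4)² = 128.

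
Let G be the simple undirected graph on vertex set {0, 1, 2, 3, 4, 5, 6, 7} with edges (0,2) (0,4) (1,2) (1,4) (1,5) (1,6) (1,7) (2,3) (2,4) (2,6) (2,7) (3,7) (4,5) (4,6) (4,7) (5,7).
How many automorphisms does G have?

Degrees alone do not determine every vertex (e.g. 0 and 3 both have degree 2), but their neighbour-degree multisets differ: N(0) has degrees [6, 6] while N(3) has degrees [5, 6]. Repeating this refinement separates all vertices, so the only automorphism is the identity.

1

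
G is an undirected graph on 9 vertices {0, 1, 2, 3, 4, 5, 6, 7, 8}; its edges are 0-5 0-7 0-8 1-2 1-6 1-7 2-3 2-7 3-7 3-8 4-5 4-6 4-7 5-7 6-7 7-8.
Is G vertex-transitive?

Vertex 7 is the only vertex of degree 8, so every automorphism fixes it; G is not vertex-transitive.

No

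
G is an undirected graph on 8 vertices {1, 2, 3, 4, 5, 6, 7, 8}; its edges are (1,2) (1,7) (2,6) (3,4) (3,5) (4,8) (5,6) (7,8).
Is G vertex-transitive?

G is 2-regular and connected on 8 vertices, i.e. the cycle C_8. The automorphisms of the 8-cycle are exactly the symmetries of a regular 8-gon: the dihedral group D_8, |D_8| = 16. Under this action every vertex can be carried to every other, so G is vertex-transitive.

Yes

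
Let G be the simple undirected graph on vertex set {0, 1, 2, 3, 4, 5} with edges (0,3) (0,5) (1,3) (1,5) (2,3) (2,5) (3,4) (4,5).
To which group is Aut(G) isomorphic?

S_4 × S_2

The vertices split by degree into {3, 5} (degree 4) and {0, 1, 2, 4} (degree 2); every edge runs between the two parts, so G is the complete bipartite graph K_{2,4}. The parts have unequal sizes, so no automorphism swaps them; each part is permuted independently, giving S_4 × S_2 of order 4!·2! = 48.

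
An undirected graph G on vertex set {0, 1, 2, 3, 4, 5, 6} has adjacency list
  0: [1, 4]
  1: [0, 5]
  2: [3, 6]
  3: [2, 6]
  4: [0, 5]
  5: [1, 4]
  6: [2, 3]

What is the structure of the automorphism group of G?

G has two connected components, {0, 1, 4, 5} and {2, 3, 6}; each is 2-regular, so G = C_4 ⊔ C_3. No automorphism exchanges components of different sizes, hence Aut(G) is the direct product D_3 × D_4, order 48.

D_3 × D_4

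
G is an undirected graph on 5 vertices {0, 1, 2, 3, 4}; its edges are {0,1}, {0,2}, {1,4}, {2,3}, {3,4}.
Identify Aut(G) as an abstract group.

D_5

Every vertex has degree 2 and the graph is connected, so G is the 5-cycle C_5. The automorphisms of the 5-cycle are exactly the symmetries of a regular 5-gon: the dihedral group D_5, |D_5| = 10.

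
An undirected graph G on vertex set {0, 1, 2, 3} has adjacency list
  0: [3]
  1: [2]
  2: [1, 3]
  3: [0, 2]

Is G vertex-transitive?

Automorphisms preserve degree, but G has vertices of degree 1 and vertices of degree 2; no automorphism maps one to the other, so G is not vertex-transitive.

No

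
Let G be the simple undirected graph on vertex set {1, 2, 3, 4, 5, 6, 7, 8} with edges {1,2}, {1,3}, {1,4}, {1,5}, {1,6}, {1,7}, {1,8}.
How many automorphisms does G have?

5040

Vertex 1 has degree 7 and every other vertex has degree 1, so G is the star K_{1,7} with centre 1. The 7 leaves are pairwise interchangeable while the centre is fixed, giving Aut(G) = S_7.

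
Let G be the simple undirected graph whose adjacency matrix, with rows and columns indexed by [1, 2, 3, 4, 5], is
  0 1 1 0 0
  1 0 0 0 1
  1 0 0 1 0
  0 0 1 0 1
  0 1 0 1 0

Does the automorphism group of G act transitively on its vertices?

G is 2-regular and connected on 5 vertices, i.e. the cycle C_5. C_5 has 5 rotations and 5 reflections, so Aut(C_5) ≅ D_5 of order 10. Under this action every vertex can be carried to every other, so G is vertex-transitive.

Yes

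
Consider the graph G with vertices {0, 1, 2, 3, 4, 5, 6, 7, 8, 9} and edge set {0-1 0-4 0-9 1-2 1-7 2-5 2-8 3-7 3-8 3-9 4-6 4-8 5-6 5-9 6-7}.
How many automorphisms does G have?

120

G is 3-regular on 10 vertices with no triangles and no 4-cycles (girth 5): this is the Petersen graph. Viewing the Petersen graph as the Kneser graph K(5,2) — vertices are 2-subsets of {1,…,5}, edges join disjoint pairs — its automorphisms are exactly the permutations of the 5-element set, so Aut ≅ S_5 of order 120.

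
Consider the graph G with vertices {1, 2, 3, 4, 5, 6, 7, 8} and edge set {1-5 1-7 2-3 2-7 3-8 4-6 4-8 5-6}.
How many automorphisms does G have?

16

Every vertex has degree 2 and the graph is connected, so G is the 8-cycle C_8. C_8 has 8 rotations and 8 reflections, so Aut(C_8) ≅ D_8 of order 16.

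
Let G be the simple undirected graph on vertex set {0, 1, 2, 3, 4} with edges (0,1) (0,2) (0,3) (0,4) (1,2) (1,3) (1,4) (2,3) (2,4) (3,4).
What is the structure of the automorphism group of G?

Every vertex has degree 4, so G is the complete graph K_5. Every bijection on the vertex set is an automorphism of K_5; hence Aut(K_5) ≅ S_5, order 120.

S_5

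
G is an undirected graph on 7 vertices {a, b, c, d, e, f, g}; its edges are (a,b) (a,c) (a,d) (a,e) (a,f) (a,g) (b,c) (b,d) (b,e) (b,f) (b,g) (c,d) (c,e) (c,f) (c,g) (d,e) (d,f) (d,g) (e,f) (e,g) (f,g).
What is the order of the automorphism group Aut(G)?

5040

All 7 vertices are pairwise adjacent: G = K_7. Every bijection on the vertex set is an automorphism of K_7; hence Aut(K_7) ≅ S_7, order 5040.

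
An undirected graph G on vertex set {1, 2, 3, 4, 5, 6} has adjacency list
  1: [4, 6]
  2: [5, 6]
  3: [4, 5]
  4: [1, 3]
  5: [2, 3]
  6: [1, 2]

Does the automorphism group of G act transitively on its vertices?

Yes

G is 2-regular and connected on 6 vertices, i.e. the cycle C_6. The automorphisms of the 6-cycle are exactly the symmetries of a regular 6-gon: the dihedral group D_6, |D_6| = 12. Under this action every vertex can be carried to every other, so G is vertex-transitive.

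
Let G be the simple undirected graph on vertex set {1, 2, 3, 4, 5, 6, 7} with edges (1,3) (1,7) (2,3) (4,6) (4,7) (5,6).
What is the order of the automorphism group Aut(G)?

The degree sequence is [2, 1, 2, 2, 1, 2, 2]; the two degree-1 vertices 2 and 5 are the ends of a path, so G = P_7. A path has exactly one nontrivial symmetry — reversal — giving Aut(G) of order 2.

2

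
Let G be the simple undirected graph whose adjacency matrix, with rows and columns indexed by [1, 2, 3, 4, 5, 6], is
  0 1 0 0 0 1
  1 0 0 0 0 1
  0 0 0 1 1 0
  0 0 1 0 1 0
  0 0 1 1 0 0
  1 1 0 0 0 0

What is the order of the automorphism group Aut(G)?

G has two connected components, {3, 4, 5} and {1, 2, 6}; each is 2-regular, so G = C_3 ⊔ C_3. With two isomorphic components, Aut(G) = Aut(C_3) ≀ S_2 = (D_3 × D_3) ⋊ Z_2: permute each cycle by D_3, then optionally swap the two cycles. Order 2·(2·3)² = 72.

72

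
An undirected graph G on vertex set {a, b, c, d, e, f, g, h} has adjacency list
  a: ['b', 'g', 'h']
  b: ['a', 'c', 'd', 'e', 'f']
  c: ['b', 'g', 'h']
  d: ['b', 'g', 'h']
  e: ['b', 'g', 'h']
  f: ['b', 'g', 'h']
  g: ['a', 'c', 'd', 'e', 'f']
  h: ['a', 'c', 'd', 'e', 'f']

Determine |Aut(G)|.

720

The vertices split by degree into {b, g, h} (degree 5) and {a, c, d, e, f} (degree 3); every edge runs between the two parts, so G is the complete bipartite graph K_{3,5}. Automorphisms preserve the bipartition setwise (since the parts differ in size) and act as S_3 × S_5 within it; |Aut| = 720.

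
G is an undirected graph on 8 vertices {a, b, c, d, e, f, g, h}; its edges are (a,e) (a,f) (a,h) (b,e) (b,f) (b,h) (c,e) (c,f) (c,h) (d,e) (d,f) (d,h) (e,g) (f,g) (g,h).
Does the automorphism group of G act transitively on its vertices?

No

Automorphisms preserve degree, but G has vertices of degree 3 and vertices of degree 5; no automorphism maps one to the other, so G is not vertex-transitive.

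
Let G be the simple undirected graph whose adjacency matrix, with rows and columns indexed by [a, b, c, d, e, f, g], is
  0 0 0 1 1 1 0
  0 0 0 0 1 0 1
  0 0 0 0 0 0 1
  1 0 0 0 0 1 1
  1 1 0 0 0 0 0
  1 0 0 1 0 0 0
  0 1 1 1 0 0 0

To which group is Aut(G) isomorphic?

1

The degree sequence is [3, 2, 1, 3, 2, 2, 3]. Checking the degree-preserving permutations of the vertex set shows that none except the identity preserves every edge, so Aut(G) is trivial.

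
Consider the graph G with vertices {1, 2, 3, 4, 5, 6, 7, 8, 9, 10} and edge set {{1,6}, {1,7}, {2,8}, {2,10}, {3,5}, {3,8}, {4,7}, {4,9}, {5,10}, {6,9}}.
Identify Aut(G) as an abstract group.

G has two connected components, {1, 4, 6, 7, 9} and {2, 3, 5, 8, 10}; each is 2-regular, so G = C_5 ⊔ C_5. With two isomorphic components, Aut(G) = Aut(C_5) ≀ S_2 = (D_5 × D_5) ⋊ Z_2: permute each cycle by D_5, then optionally swap the two cycles. Order 2·(2·5)² = 200.

D_5 ≀ Z_2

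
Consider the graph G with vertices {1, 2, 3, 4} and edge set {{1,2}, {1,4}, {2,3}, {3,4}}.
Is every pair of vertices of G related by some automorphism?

G is 2-regular and bipartite on 2^2 = 4 vertices with girth 4; it is the hypercube graph Q_2. Aut(Q_2) consists of the signed permutations of the 2 coordinate axes: 2! permutations times 2^2 sign flips, so |Aut| = 2^2·2! = 8. This group acts transitively on the 4 vertices.

Yes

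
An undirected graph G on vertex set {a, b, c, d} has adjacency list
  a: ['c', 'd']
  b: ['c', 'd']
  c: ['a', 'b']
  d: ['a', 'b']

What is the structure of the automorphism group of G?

S_2 ≀ Z_2

G is 2-regular and bipartite with parts {a, b} and {c, d} (each part is independent and every cross-pair is an edge), so G = K_{2,2}. Each part can be permuted independently (S_2 × S_2) and the two equal-size parts can also be swapped, giving (S_2 × S_2) ⋊ Z_2 of order 2·(2!)² = 8.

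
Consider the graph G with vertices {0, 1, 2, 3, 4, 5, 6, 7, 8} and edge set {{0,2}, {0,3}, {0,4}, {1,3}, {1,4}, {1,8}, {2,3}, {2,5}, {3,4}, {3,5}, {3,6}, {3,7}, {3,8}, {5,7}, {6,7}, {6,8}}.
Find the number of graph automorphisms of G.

Vertex 3 is the unique vertex of degree 8; the remaining 8 vertices each have degree 3 and induce a cycle, so G is the wheel on 9 vertices with hub 3. Every automorphism fixes the hub and acts on the rim 8-cycle, so Aut(G) ≅ Aut(C_8) = D_8 of order 16.

16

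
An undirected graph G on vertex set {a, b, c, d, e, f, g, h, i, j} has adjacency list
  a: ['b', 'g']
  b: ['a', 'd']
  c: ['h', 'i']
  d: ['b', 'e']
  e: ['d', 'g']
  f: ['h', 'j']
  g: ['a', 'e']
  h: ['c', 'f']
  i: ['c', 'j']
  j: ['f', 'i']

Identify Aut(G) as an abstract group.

D_5 ≀ Z_2

G has two connected components, {a, b, d, e, g} and {c, f, h, i, j}; each is 2-regular, so G = C_5 ⊔ C_5. With two isomorphic components, Aut(G) = Aut(C_5) ≀ S_2 = (D_5 × D_5) ⋊ Z_2: permute each cycle by D_5, then optionally swap the two cycles. Order 2·(2·5)² = 200.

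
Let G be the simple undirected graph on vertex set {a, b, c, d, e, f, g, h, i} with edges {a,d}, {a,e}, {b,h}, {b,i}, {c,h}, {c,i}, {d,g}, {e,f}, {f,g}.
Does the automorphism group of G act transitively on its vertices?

G has two connected components, {a, d, e, f, g} and {b, c, h, i}; each is 2-regular, so G = C_5 ⊔ C_4. The orbit of a under Aut(G) is {a, d, e, f, g}, which does not contain b, so G is not vertex-transitive.

No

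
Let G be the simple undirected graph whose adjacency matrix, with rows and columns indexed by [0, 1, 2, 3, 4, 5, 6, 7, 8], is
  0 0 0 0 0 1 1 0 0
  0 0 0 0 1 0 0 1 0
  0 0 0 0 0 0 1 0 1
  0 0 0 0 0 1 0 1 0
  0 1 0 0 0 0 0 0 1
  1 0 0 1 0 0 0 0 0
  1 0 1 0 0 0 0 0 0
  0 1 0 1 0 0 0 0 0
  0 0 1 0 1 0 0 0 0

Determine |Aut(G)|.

18

Every vertex has degree 2 and the graph is connected, so G is the 9-cycle C_9. C_9 has 9 rotations and 9 reflections, so Aut(C_9) ≅ D_9 of order 18.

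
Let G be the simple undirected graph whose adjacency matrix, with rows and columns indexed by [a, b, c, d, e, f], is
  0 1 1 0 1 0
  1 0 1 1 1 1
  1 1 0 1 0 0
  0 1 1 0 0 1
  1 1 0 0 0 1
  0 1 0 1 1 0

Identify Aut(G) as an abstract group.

Vertex b is the unique vertex of degree 5; the remaining 5 vertices each have degree 3 and induce a cycle, so G is the wheel on 6 vertices with hub b. With the hub fixed, the remaining symmetry is that of the rim cycle C_5, giving the dihedral group D_5.

D_5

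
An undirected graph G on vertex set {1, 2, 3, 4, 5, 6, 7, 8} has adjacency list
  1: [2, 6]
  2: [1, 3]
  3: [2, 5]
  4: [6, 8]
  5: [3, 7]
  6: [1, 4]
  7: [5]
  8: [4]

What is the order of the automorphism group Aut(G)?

The degree sequence is [2, 2, 2, 2, 2, 2, 1, 1]; the two degree-1 vertices 7 and 8 are the ends of a path, so G = P_8. A path has exactly one nontrivial symmetry — reversal — giving Aut(G) of order 2.

2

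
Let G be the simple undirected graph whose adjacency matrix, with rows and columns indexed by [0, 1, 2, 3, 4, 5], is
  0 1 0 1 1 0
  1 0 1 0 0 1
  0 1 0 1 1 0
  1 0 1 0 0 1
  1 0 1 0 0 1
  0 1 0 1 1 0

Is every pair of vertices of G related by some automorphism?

Yes

G is 3-regular and bipartite with parts {1, 3, 4} and {0, 2, 5} (each part is independent and every cross-pair is an edge), so G = K_{3,3}. Each part can be permuted independently (S_3 × S_3) and the two equal-size parts can also be swapped, giving (S_3 × S_3) ⋊ Z_2 of order 2·(3!)² = 72. This group acts transitively on the 6 vertices.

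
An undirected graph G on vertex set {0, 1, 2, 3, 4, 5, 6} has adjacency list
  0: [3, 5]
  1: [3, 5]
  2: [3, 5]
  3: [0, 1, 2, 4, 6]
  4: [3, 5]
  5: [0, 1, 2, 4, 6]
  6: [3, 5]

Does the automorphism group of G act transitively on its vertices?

No

Automorphisms preserve degree, but G has vertices of degree 2 and vertices of degree 5; no automorphism maps one to the other, so G is not vertex-transitive.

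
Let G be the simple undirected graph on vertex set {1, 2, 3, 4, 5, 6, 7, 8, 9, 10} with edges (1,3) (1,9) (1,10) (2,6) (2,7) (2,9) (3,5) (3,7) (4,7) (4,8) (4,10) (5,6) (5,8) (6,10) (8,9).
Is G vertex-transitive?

Yes

G is 3-regular on 10 vertices with no triangles and no 4-cycles (girth 5): this is the Petersen graph. Viewing the Petersen graph as the Kneser graph K(5,2) — vertices are 2-subsets of {1,…,5}, edges join disjoint pairs — its automorphisms are exactly the permutations of the 5-element set, so Aut ≅ S_5 of order 120. This group acts transitively on the 10 vertices.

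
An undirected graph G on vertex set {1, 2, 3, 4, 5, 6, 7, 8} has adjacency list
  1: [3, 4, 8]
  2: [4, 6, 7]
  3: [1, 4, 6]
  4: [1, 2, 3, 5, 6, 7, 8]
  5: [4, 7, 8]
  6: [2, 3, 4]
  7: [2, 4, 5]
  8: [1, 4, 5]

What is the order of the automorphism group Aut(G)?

14

Vertex 4 is the unique vertex of degree 7; the remaining 7 vertices each have degree 3 and induce a cycle, so G is the wheel on 8 vertices with hub 4. With the hub fixed, the remaining symmetry is that of the rim cycle C_7, giving the dihedral group D_7.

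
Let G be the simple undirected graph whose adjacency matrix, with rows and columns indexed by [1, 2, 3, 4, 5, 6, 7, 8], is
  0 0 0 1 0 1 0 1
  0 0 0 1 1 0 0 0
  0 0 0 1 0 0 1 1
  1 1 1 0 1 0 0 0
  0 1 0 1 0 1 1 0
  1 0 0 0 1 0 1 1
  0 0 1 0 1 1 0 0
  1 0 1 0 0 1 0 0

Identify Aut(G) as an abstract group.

1

The degree sequence is [3, 2, 3, 4, 4, 4, 3, 3]. Checking the degree-preserving permutations of the vertex set shows that none except the identity preserves every edge, so Aut(G) is trivial.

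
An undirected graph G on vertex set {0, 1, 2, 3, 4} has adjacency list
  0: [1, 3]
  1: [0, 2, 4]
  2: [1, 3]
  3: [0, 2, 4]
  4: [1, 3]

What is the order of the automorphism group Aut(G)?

The vertices split by degree into {1, 3} (degree 3) and {0, 2, 4} (degree 2); every edge runs between the two parts, so G is the complete bipartite graph K_{2,3}. The parts have unequal sizes, so no automorphism swaps them; each part is permuted independently, giving S_2 × S_3 of order 2!·3! = 12.

12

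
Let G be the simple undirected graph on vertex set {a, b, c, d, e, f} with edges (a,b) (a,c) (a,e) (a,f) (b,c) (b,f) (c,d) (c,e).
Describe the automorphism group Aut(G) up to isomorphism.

1

Degrees alone do not determine every vertex (e.g. a and c both have degree 4), but their neighbour-degree multisets differ: N(a) has degrees [2, 2, 3, 4] while N(c) has degrees [1, 2, 3, 4]. Repeating this refinement separates all vertices, so the only automorphism is the identity.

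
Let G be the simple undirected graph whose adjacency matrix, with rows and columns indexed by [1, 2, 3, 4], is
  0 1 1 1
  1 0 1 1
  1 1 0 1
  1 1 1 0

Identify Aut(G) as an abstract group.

S_4

Every vertex has degree 3, so G is the complete graph K_4. Every bijection on the vertex set is an automorphism of K_4; hence Aut(K_4) ≅ S_4, order 24.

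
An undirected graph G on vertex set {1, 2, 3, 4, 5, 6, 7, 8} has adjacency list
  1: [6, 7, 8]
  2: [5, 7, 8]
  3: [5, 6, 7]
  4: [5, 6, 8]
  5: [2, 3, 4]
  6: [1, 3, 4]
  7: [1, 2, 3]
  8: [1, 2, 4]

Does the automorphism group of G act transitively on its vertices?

Yes

G is 3-regular and bipartite on 2^3 = 8 vertices with girth 4; it is the hypercube graph Q_3. The symmetry group of the 3-cube is the hyperoctahedral group B_3 = Z_2 ≀ S_3, of order 2^3·3! = 48. This group acts transitively on the 8 vertices.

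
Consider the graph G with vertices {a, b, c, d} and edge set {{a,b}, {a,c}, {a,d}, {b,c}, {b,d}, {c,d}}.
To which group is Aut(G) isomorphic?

Every vertex has degree 3, so G is the complete graph K_4. Every bijection on the vertex set is an automorphism of K_4; hence Aut(K_4) ≅ S_4, order 24.

S_4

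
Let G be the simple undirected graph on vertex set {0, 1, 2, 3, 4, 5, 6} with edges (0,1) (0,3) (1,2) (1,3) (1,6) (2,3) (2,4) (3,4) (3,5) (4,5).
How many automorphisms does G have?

Degrees alone do not determine every vertex (e.g. 0 and 5 both have degree 2), but their neighbour-degree multisets differ: N(0) has degrees [4, 5] while N(5) has degrees [3, 5]. Repeating this refinement separates all vertices, so the only automorphism is the identity.

1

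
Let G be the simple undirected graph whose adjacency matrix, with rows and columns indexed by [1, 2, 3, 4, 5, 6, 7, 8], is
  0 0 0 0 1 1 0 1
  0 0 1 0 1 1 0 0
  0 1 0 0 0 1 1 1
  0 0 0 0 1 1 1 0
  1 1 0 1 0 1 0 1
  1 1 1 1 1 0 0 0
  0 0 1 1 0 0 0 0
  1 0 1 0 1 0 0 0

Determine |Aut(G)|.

1

Degrees alone do not determine every vertex (e.g. 1 and 2 both have degree 3), but their neighbour-degree multisets differ: N(1) has degrees [3, 5, 5] while N(2) has degrees [4, 5, 5]. Repeating this refinement separates all vertices, so the only automorphism is the identity.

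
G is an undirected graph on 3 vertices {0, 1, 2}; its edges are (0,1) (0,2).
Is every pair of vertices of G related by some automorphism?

Vertex 0 is the only vertex of degree 2, so every automorphism fixes it; G is not vertex-transitive.

No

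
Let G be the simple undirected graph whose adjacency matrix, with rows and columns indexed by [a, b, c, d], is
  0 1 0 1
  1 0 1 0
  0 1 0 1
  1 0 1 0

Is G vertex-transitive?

Yes

G is 2-regular and bipartite on 2^2 = 4 vertices with girth 4; it is the hypercube graph Q_2. Aut(Q_2) consists of the signed permutations of the 2 coordinate axes: 2! permutations times 2^2 sign flips, so |Aut| = 2^2·2! = 8. This group acts transitively on the 4 vertices.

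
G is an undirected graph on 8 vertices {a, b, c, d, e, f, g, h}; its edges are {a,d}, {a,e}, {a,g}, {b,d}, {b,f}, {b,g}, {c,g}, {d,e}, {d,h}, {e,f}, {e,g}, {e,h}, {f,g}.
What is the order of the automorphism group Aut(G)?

Degrees alone do not determine every vertex (e.g. a and b both have degree 3), but their neighbour-degree multisets differ: N(a) has degrees [4, 5, 5] while N(b) has degrees [3, 4, 5]. Repeating this refinement separates all vertices, so the only automorphism is the identity.

1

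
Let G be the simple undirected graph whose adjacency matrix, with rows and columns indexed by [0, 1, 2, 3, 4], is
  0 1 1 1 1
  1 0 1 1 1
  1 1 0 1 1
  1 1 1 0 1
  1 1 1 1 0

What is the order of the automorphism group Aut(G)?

120

Every vertex has degree 4, so G is the complete graph K_5. Any permutation of the 5 vertices preserves K_5, so Aut(K_5) = S_5 of order 5! = 120.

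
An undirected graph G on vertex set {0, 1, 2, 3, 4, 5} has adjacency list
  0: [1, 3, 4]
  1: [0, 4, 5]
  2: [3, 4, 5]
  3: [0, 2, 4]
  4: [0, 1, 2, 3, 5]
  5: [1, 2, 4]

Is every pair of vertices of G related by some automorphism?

Vertex 4 is the only vertex of degree 5, so every automorphism fixes it; G is not vertex-transitive.

No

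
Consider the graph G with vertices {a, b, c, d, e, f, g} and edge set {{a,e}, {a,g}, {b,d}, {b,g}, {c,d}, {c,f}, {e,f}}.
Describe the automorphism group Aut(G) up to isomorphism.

D_7

Every vertex has degree 2 and the graph is connected, so G is the 7-cycle C_7. The automorphisms of the 7-cycle are exactly the symmetries of a regular 7-gon: the dihedral group D_7, |D_7| = 14.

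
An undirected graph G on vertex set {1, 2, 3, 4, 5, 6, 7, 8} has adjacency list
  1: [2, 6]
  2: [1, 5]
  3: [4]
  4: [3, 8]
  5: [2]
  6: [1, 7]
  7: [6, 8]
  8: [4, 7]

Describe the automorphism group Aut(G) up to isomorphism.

C_2

The degree sequence is [2, 2, 1, 2, 1, 2, 2, 2]; the two degree-1 vertices 3 and 5 are the ends of a path, so G = P_8. The only nontrivial automorphism of a path is the end-to-end reflection, so Aut(G) ≅ Z_2.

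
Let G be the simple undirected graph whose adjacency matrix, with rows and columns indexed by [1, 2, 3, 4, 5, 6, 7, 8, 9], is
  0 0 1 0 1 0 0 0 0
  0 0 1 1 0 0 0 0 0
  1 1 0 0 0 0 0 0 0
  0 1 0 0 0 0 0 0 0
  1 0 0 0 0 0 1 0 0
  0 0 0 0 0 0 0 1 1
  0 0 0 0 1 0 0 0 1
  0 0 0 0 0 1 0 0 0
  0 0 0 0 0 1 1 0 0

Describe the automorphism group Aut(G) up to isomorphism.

The degree sequence is [2, 2, 2, 1, 2, 2, 2, 1, 2]; the two degree-1 vertices 4 and 8 are the ends of a path, so G = P_9. A path has exactly one nontrivial symmetry — reversal — giving Aut(G) of order 2.

C_2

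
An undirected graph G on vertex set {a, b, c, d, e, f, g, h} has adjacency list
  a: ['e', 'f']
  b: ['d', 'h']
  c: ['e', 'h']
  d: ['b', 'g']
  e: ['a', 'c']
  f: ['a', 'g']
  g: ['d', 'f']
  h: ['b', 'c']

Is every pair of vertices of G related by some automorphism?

Every vertex has degree 2 and the graph is connected, so G is the 8-cycle C_8. C_8 has 8 rotations and 8 reflections, so Aut(C_8) ≅ D_8 of order 16. This group acts transitively on the 8 vertices.

Yes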